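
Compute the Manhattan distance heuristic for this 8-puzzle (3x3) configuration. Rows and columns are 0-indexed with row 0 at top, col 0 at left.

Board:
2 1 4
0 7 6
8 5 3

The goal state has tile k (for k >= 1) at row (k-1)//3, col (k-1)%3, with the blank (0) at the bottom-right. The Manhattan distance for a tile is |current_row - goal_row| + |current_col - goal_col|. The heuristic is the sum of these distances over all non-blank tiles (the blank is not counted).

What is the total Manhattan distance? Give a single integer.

Tile 2: at (0,0), goal (0,1), distance |0-0|+|0-1| = 1
Tile 1: at (0,1), goal (0,0), distance |0-0|+|1-0| = 1
Tile 4: at (0,2), goal (1,0), distance |0-1|+|2-0| = 3
Tile 7: at (1,1), goal (2,0), distance |1-2|+|1-0| = 2
Tile 6: at (1,2), goal (1,2), distance |1-1|+|2-2| = 0
Tile 8: at (2,0), goal (2,1), distance |2-2|+|0-1| = 1
Tile 5: at (2,1), goal (1,1), distance |2-1|+|1-1| = 1
Tile 3: at (2,2), goal (0,2), distance |2-0|+|2-2| = 2
Sum: 1 + 1 + 3 + 2 + 0 + 1 + 1 + 2 = 11

Answer: 11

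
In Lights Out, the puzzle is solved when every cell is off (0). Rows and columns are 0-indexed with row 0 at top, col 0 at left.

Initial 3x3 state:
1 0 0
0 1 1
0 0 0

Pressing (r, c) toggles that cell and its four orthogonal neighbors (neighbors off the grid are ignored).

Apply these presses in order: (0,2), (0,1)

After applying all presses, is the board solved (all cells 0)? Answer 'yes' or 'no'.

Answer: yes

Derivation:
After press 1 at (0,2):
1 1 1
0 1 0
0 0 0

After press 2 at (0,1):
0 0 0
0 0 0
0 0 0

Lights still on: 0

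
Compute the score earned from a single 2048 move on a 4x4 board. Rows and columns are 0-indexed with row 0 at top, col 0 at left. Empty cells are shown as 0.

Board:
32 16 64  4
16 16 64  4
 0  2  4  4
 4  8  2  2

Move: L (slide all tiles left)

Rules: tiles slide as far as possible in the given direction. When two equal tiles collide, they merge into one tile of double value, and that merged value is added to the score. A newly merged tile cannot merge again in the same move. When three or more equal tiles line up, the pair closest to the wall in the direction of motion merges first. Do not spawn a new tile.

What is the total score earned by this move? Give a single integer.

Slide left:
row 0: [32, 16, 64, 4] -> [32, 16, 64, 4]  score +0 (running 0)
row 1: [16, 16, 64, 4] -> [32, 64, 4, 0]  score +32 (running 32)
row 2: [0, 2, 4, 4] -> [2, 8, 0, 0]  score +8 (running 40)
row 3: [4, 8, 2, 2] -> [4, 8, 4, 0]  score +4 (running 44)
Board after move:
32 16 64  4
32 64  4  0
 2  8  0  0
 4  8  4  0

Answer: 44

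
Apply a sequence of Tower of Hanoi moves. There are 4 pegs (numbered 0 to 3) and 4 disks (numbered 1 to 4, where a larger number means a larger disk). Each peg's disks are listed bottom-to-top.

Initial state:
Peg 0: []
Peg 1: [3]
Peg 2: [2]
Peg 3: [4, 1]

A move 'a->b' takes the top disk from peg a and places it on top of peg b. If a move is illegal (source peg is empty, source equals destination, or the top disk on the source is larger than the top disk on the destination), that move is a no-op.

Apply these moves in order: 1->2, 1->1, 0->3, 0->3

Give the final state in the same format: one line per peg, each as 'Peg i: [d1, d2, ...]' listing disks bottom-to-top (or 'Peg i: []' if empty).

Answer: Peg 0: []
Peg 1: [3]
Peg 2: [2]
Peg 3: [4, 1]

Derivation:
After move 1 (1->2):
Peg 0: []
Peg 1: [3]
Peg 2: [2]
Peg 3: [4, 1]

After move 2 (1->1):
Peg 0: []
Peg 1: [3]
Peg 2: [2]
Peg 3: [4, 1]

After move 3 (0->3):
Peg 0: []
Peg 1: [3]
Peg 2: [2]
Peg 3: [4, 1]

After move 4 (0->3):
Peg 0: []
Peg 1: [3]
Peg 2: [2]
Peg 3: [4, 1]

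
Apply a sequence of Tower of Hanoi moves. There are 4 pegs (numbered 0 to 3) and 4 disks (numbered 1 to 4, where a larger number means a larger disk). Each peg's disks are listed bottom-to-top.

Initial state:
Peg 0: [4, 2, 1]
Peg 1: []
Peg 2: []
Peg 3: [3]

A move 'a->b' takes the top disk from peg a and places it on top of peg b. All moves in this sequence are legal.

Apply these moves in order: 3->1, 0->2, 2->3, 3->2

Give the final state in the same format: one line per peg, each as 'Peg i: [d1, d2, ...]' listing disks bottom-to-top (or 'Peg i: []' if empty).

After move 1 (3->1):
Peg 0: [4, 2, 1]
Peg 1: [3]
Peg 2: []
Peg 3: []

After move 2 (0->2):
Peg 0: [4, 2]
Peg 1: [3]
Peg 2: [1]
Peg 3: []

After move 3 (2->3):
Peg 0: [4, 2]
Peg 1: [3]
Peg 2: []
Peg 3: [1]

After move 4 (3->2):
Peg 0: [4, 2]
Peg 1: [3]
Peg 2: [1]
Peg 3: []

Answer: Peg 0: [4, 2]
Peg 1: [3]
Peg 2: [1]
Peg 3: []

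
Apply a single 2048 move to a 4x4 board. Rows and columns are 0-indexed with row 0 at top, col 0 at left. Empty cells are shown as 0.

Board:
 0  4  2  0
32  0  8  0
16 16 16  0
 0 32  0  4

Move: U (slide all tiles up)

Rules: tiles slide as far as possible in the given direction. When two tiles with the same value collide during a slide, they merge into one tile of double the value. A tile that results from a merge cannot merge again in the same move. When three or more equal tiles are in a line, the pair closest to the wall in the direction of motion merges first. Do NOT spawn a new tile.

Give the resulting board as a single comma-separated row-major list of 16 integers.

Slide up:
col 0: [0, 32, 16, 0] -> [32, 16, 0, 0]
col 1: [4, 0, 16, 32] -> [4, 16, 32, 0]
col 2: [2, 8, 16, 0] -> [2, 8, 16, 0]
col 3: [0, 0, 0, 4] -> [4, 0, 0, 0]

Answer: 32, 4, 2, 4, 16, 16, 8, 0, 0, 32, 16, 0, 0, 0, 0, 0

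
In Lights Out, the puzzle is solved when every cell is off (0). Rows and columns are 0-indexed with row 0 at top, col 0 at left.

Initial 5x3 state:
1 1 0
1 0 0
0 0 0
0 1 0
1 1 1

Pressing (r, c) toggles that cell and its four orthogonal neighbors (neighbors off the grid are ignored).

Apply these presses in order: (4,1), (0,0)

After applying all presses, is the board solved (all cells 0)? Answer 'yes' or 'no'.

Answer: yes

Derivation:
After press 1 at (4,1):
1 1 0
1 0 0
0 0 0
0 0 0
0 0 0

After press 2 at (0,0):
0 0 0
0 0 0
0 0 0
0 0 0
0 0 0

Lights still on: 0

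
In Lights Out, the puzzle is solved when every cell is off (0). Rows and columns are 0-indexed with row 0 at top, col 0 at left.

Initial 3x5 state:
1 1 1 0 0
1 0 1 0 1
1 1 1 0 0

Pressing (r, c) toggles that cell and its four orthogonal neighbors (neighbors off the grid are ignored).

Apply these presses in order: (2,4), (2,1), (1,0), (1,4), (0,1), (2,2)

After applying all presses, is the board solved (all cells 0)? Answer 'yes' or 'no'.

Answer: no

Derivation:
After press 1 at (2,4):
1 1 1 0 0
1 0 1 0 0
1 1 1 1 1

After press 2 at (2,1):
1 1 1 0 0
1 1 1 0 0
0 0 0 1 1

After press 3 at (1,0):
0 1 1 0 0
0 0 1 0 0
1 0 0 1 1

After press 4 at (1,4):
0 1 1 0 1
0 0 1 1 1
1 0 0 1 0

After press 5 at (0,1):
1 0 0 0 1
0 1 1 1 1
1 0 0 1 0

After press 6 at (2,2):
1 0 0 0 1
0 1 0 1 1
1 1 1 0 0

Lights still on: 8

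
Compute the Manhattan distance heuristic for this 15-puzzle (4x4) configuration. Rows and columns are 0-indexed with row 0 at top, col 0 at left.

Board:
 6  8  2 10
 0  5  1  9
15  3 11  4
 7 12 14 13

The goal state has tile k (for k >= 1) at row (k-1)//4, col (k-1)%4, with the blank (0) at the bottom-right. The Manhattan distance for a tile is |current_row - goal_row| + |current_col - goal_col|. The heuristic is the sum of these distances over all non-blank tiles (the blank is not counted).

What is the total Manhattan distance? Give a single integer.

Answer: 37

Derivation:
Tile 6: (0,0)->(1,1) = 2
Tile 8: (0,1)->(1,3) = 3
Tile 2: (0,2)->(0,1) = 1
Tile 10: (0,3)->(2,1) = 4
Tile 5: (1,1)->(1,0) = 1
Tile 1: (1,2)->(0,0) = 3
Tile 9: (1,3)->(2,0) = 4
Tile 15: (2,0)->(3,2) = 3
Tile 3: (2,1)->(0,2) = 3
Tile 11: (2,2)->(2,2) = 0
Tile 4: (2,3)->(0,3) = 2
Tile 7: (3,0)->(1,2) = 4
Tile 12: (3,1)->(2,3) = 3
Tile 14: (3,2)->(3,1) = 1
Tile 13: (3,3)->(3,0) = 3
Sum: 2 + 3 + 1 + 4 + 1 + 3 + 4 + 3 + 3 + 0 + 2 + 4 + 3 + 1 + 3 = 37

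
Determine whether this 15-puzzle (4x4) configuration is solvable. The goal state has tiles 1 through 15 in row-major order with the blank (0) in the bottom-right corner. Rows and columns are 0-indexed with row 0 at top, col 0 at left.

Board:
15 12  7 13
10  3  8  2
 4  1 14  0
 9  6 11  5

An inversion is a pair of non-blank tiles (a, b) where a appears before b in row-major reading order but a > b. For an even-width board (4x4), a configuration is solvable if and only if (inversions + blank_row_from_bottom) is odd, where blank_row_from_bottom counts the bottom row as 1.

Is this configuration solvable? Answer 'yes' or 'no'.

Answer: no

Derivation:
Inversions: 66
Blank is in row 2 (0-indexed from top), which is row 2 counting from the bottom (bottom = 1).
66 + 2 = 68, which is even, so the puzzle is not solvable.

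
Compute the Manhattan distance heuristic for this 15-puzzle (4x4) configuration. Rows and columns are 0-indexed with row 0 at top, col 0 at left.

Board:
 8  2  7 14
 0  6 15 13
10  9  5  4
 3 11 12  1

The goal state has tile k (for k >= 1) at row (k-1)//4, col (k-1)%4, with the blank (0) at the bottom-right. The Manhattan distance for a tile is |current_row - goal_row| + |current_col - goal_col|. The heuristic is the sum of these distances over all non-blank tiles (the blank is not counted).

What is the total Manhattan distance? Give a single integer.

Answer: 39

Derivation:
Tile 8: (0,0)->(1,3) = 4
Tile 2: (0,1)->(0,1) = 0
Tile 7: (0,2)->(1,2) = 1
Tile 14: (0,3)->(3,1) = 5
Tile 6: (1,1)->(1,1) = 0
Tile 15: (1,2)->(3,2) = 2
Tile 13: (1,3)->(3,0) = 5
Tile 10: (2,0)->(2,1) = 1
Tile 9: (2,1)->(2,0) = 1
Tile 5: (2,2)->(1,0) = 3
Tile 4: (2,3)->(0,3) = 2
Tile 3: (3,0)->(0,2) = 5
Tile 11: (3,1)->(2,2) = 2
Tile 12: (3,2)->(2,3) = 2
Tile 1: (3,3)->(0,0) = 6
Sum: 4 + 0 + 1 + 5 + 0 + 2 + 5 + 1 + 1 + 3 + 2 + 5 + 2 + 2 + 6 = 39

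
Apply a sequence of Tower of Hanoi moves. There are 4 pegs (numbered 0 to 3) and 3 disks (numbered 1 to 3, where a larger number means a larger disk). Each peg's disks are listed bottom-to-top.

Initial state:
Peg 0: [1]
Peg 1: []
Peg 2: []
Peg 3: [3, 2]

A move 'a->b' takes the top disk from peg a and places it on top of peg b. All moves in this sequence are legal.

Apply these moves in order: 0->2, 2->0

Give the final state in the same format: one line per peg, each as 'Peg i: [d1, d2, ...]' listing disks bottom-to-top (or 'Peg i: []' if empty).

Answer: Peg 0: [1]
Peg 1: []
Peg 2: []
Peg 3: [3, 2]

Derivation:
After move 1 (0->2):
Peg 0: []
Peg 1: []
Peg 2: [1]
Peg 3: [3, 2]

After move 2 (2->0):
Peg 0: [1]
Peg 1: []
Peg 2: []
Peg 3: [3, 2]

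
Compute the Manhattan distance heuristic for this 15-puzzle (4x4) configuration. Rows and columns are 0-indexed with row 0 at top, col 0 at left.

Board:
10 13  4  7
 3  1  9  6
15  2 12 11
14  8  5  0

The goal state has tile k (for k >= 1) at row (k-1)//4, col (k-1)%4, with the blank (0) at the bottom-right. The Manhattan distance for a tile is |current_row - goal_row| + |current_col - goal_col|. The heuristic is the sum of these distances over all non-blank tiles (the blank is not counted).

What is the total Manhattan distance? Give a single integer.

Answer: 36

Derivation:
Tile 10: at (0,0), goal (2,1), distance |0-2|+|0-1| = 3
Tile 13: at (0,1), goal (3,0), distance |0-3|+|1-0| = 4
Tile 4: at (0,2), goal (0,3), distance |0-0|+|2-3| = 1
Tile 7: at (0,3), goal (1,2), distance |0-1|+|3-2| = 2
Tile 3: at (1,0), goal (0,2), distance |1-0|+|0-2| = 3
Tile 1: at (1,1), goal (0,0), distance |1-0|+|1-0| = 2
Tile 9: at (1,2), goal (2,0), distance |1-2|+|2-0| = 3
Tile 6: at (1,3), goal (1,1), distance |1-1|+|3-1| = 2
Tile 15: at (2,0), goal (3,2), distance |2-3|+|0-2| = 3
Tile 2: at (2,1), goal (0,1), distance |2-0|+|1-1| = 2
Tile 12: at (2,2), goal (2,3), distance |2-2|+|2-3| = 1
Tile 11: at (2,3), goal (2,2), distance |2-2|+|3-2| = 1
Tile 14: at (3,0), goal (3,1), distance |3-3|+|0-1| = 1
Tile 8: at (3,1), goal (1,3), distance |3-1|+|1-3| = 4
Tile 5: at (3,2), goal (1,0), distance |3-1|+|2-0| = 4
Sum: 3 + 4 + 1 + 2 + 3 + 2 + 3 + 2 + 3 + 2 + 1 + 1 + 1 + 4 + 4 = 36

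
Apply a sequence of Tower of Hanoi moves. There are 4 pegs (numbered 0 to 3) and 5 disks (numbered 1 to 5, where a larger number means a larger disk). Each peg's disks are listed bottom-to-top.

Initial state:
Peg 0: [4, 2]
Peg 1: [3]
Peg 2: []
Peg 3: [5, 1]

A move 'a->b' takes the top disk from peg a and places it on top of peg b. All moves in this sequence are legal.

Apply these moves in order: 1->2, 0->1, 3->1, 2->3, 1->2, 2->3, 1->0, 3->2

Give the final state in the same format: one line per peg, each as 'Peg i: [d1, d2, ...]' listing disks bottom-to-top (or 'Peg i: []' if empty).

Answer: Peg 0: [4, 2]
Peg 1: []
Peg 2: [1]
Peg 3: [5, 3]

Derivation:
After move 1 (1->2):
Peg 0: [4, 2]
Peg 1: []
Peg 2: [3]
Peg 3: [5, 1]

After move 2 (0->1):
Peg 0: [4]
Peg 1: [2]
Peg 2: [3]
Peg 3: [5, 1]

After move 3 (3->1):
Peg 0: [4]
Peg 1: [2, 1]
Peg 2: [3]
Peg 3: [5]

After move 4 (2->3):
Peg 0: [4]
Peg 1: [2, 1]
Peg 2: []
Peg 3: [5, 3]

After move 5 (1->2):
Peg 0: [4]
Peg 1: [2]
Peg 2: [1]
Peg 3: [5, 3]

After move 6 (2->3):
Peg 0: [4]
Peg 1: [2]
Peg 2: []
Peg 3: [5, 3, 1]

After move 7 (1->0):
Peg 0: [4, 2]
Peg 1: []
Peg 2: []
Peg 3: [5, 3, 1]

After move 8 (3->2):
Peg 0: [4, 2]
Peg 1: []
Peg 2: [1]
Peg 3: [5, 3]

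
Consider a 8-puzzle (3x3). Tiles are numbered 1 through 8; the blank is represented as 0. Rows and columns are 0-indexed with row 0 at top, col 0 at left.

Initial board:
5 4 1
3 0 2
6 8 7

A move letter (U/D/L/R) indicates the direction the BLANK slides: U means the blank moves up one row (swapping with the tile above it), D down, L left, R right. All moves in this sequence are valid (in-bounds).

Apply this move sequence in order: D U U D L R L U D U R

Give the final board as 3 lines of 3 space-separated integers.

Answer: 4 0 1
5 3 2
6 8 7

Derivation:
After move 1 (D):
5 4 1
3 8 2
6 0 7

After move 2 (U):
5 4 1
3 0 2
6 8 7

After move 3 (U):
5 0 1
3 4 2
6 8 7

After move 4 (D):
5 4 1
3 0 2
6 8 7

After move 5 (L):
5 4 1
0 3 2
6 8 7

After move 6 (R):
5 4 1
3 0 2
6 8 7

After move 7 (L):
5 4 1
0 3 2
6 8 7

After move 8 (U):
0 4 1
5 3 2
6 8 7

After move 9 (D):
5 4 1
0 3 2
6 8 7

After move 10 (U):
0 4 1
5 3 2
6 8 7

After move 11 (R):
4 0 1
5 3 2
6 8 7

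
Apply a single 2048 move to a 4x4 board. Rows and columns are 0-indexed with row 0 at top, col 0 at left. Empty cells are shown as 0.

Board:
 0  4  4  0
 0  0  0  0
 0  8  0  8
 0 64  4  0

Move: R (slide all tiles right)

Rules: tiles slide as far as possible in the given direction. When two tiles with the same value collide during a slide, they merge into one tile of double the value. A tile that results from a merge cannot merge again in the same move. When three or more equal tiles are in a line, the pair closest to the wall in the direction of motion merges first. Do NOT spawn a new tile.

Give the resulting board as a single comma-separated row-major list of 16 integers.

Slide right:
row 0: [0, 4, 4, 0] -> [0, 0, 0, 8]
row 1: [0, 0, 0, 0] -> [0, 0, 0, 0]
row 2: [0, 8, 0, 8] -> [0, 0, 0, 16]
row 3: [0, 64, 4, 0] -> [0, 0, 64, 4]

Answer: 0, 0, 0, 8, 0, 0, 0, 0, 0, 0, 0, 16, 0, 0, 64, 4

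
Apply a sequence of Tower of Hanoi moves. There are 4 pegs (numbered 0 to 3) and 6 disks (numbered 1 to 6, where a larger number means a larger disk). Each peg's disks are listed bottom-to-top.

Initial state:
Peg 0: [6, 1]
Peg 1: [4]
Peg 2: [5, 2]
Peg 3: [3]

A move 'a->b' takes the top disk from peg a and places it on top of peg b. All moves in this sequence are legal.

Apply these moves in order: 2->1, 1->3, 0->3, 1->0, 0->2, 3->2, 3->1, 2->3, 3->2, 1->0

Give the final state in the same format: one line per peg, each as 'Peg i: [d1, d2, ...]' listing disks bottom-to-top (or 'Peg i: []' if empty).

After move 1 (2->1):
Peg 0: [6, 1]
Peg 1: [4, 2]
Peg 2: [5]
Peg 3: [3]

After move 2 (1->3):
Peg 0: [6, 1]
Peg 1: [4]
Peg 2: [5]
Peg 3: [3, 2]

After move 3 (0->3):
Peg 0: [6]
Peg 1: [4]
Peg 2: [5]
Peg 3: [3, 2, 1]

After move 4 (1->0):
Peg 0: [6, 4]
Peg 1: []
Peg 2: [5]
Peg 3: [3, 2, 1]

After move 5 (0->2):
Peg 0: [6]
Peg 1: []
Peg 2: [5, 4]
Peg 3: [3, 2, 1]

After move 6 (3->2):
Peg 0: [6]
Peg 1: []
Peg 2: [5, 4, 1]
Peg 3: [3, 2]

After move 7 (3->1):
Peg 0: [6]
Peg 1: [2]
Peg 2: [5, 4, 1]
Peg 3: [3]

After move 8 (2->3):
Peg 0: [6]
Peg 1: [2]
Peg 2: [5, 4]
Peg 3: [3, 1]

After move 9 (3->2):
Peg 0: [6]
Peg 1: [2]
Peg 2: [5, 4, 1]
Peg 3: [3]

After move 10 (1->0):
Peg 0: [6, 2]
Peg 1: []
Peg 2: [5, 4, 1]
Peg 3: [3]

Answer: Peg 0: [6, 2]
Peg 1: []
Peg 2: [5, 4, 1]
Peg 3: [3]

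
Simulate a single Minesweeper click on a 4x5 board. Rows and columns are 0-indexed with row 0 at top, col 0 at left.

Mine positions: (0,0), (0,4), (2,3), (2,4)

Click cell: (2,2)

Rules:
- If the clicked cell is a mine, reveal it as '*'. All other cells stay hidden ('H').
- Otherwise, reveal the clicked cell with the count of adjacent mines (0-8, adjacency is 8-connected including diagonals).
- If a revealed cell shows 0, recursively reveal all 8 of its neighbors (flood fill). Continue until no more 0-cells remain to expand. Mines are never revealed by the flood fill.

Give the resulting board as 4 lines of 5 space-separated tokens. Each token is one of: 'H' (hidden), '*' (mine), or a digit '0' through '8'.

H H H H H
H H H H H
H H 1 H H
H H H H H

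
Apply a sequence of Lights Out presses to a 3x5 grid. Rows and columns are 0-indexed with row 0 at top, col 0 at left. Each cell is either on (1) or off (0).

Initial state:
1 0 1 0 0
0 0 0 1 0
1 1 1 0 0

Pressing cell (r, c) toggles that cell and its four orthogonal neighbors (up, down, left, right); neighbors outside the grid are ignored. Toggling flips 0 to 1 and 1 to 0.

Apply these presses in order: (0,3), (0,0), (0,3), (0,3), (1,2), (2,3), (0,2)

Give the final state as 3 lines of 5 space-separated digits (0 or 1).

After press 1 at (0,3):
1 0 0 1 1
0 0 0 0 0
1 1 1 0 0

After press 2 at (0,0):
0 1 0 1 1
1 0 0 0 0
1 1 1 0 0

After press 3 at (0,3):
0 1 1 0 0
1 0 0 1 0
1 1 1 0 0

After press 4 at (0,3):
0 1 0 1 1
1 0 0 0 0
1 1 1 0 0

After press 5 at (1,2):
0 1 1 1 1
1 1 1 1 0
1 1 0 0 0

After press 6 at (2,3):
0 1 1 1 1
1 1 1 0 0
1 1 1 1 1

After press 7 at (0,2):
0 0 0 0 1
1 1 0 0 0
1 1 1 1 1

Answer: 0 0 0 0 1
1 1 0 0 0
1 1 1 1 1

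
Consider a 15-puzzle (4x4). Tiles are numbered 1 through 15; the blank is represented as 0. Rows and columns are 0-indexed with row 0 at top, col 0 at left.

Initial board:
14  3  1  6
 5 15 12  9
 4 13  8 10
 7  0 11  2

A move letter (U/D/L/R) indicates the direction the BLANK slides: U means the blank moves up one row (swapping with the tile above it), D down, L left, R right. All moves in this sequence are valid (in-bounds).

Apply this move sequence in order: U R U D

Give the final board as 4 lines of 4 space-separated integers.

After move 1 (U):
14  3  1  6
 5 15 12  9
 4  0  8 10
 7 13 11  2

After move 2 (R):
14  3  1  6
 5 15 12  9
 4  8  0 10
 7 13 11  2

After move 3 (U):
14  3  1  6
 5 15  0  9
 4  8 12 10
 7 13 11  2

After move 4 (D):
14  3  1  6
 5 15 12  9
 4  8  0 10
 7 13 11  2

Answer: 14  3  1  6
 5 15 12  9
 4  8  0 10
 7 13 11  2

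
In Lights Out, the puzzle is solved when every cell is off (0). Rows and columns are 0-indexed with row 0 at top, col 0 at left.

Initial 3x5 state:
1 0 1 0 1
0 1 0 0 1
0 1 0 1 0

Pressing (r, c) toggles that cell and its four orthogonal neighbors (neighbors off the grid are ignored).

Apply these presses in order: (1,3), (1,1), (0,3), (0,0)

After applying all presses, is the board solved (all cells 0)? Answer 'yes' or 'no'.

Answer: yes

Derivation:
After press 1 at (1,3):
1 0 1 1 1
0 1 1 1 0
0 1 0 0 0

After press 2 at (1,1):
1 1 1 1 1
1 0 0 1 0
0 0 0 0 0

After press 3 at (0,3):
1 1 0 0 0
1 0 0 0 0
0 0 0 0 0

After press 4 at (0,0):
0 0 0 0 0
0 0 0 0 0
0 0 0 0 0

Lights still on: 0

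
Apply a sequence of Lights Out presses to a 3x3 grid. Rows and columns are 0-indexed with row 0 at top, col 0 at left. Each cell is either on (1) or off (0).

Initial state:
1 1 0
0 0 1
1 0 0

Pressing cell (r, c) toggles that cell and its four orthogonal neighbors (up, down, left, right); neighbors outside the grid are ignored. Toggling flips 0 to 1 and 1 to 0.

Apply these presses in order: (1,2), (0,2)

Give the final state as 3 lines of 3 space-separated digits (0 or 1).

After press 1 at (1,2):
1 1 1
0 1 0
1 0 1

After press 2 at (0,2):
1 0 0
0 1 1
1 0 1

Answer: 1 0 0
0 1 1
1 0 1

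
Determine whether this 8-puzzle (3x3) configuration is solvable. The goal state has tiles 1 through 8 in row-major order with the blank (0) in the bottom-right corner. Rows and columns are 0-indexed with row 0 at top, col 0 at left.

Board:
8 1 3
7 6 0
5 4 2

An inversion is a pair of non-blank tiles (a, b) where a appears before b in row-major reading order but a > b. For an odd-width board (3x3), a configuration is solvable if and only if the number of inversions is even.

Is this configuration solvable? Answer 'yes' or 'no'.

Answer: yes

Derivation:
Inversions (pairs i<j in row-major order where tile[i] > tile[j] > 0): 18
18 is even, so the puzzle is solvable.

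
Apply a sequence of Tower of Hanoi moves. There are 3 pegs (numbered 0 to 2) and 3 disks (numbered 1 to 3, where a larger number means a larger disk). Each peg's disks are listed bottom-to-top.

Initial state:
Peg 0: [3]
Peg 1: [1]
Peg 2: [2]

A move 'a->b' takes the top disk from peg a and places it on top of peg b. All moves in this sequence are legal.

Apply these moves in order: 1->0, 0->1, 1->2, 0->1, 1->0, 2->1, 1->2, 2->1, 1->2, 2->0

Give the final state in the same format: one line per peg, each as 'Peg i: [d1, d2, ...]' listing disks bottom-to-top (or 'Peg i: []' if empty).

After move 1 (1->0):
Peg 0: [3, 1]
Peg 1: []
Peg 2: [2]

After move 2 (0->1):
Peg 0: [3]
Peg 1: [1]
Peg 2: [2]

After move 3 (1->2):
Peg 0: [3]
Peg 1: []
Peg 2: [2, 1]

After move 4 (0->1):
Peg 0: []
Peg 1: [3]
Peg 2: [2, 1]

After move 5 (1->0):
Peg 0: [3]
Peg 1: []
Peg 2: [2, 1]

After move 6 (2->1):
Peg 0: [3]
Peg 1: [1]
Peg 2: [2]

After move 7 (1->2):
Peg 0: [3]
Peg 1: []
Peg 2: [2, 1]

After move 8 (2->1):
Peg 0: [3]
Peg 1: [1]
Peg 2: [2]

After move 9 (1->2):
Peg 0: [3]
Peg 1: []
Peg 2: [2, 1]

After move 10 (2->0):
Peg 0: [3, 1]
Peg 1: []
Peg 2: [2]

Answer: Peg 0: [3, 1]
Peg 1: []
Peg 2: [2]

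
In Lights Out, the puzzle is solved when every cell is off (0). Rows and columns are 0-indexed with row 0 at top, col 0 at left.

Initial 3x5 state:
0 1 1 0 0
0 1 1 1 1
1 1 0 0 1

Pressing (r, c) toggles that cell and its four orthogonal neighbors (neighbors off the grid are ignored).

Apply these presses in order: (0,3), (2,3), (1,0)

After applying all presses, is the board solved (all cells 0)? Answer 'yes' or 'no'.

Answer: no

Derivation:
After press 1 at (0,3):
0 1 0 1 1
0 1 1 0 1
1 1 0 0 1

After press 2 at (2,3):
0 1 0 1 1
0 1 1 1 1
1 1 1 1 0

After press 3 at (1,0):
1 1 0 1 1
1 0 1 1 1
0 1 1 1 0

Lights still on: 11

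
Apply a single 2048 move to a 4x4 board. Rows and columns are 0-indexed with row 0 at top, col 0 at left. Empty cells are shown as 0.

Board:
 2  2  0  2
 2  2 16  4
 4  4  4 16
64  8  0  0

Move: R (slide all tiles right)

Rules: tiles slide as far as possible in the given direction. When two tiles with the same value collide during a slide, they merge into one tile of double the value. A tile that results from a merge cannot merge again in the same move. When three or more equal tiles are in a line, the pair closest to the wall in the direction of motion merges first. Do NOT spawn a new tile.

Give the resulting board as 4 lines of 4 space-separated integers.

Answer:  0  0  2  4
 0  4 16  4
 0  4  8 16
 0  0 64  8

Derivation:
Slide right:
row 0: [2, 2, 0, 2] -> [0, 0, 2, 4]
row 1: [2, 2, 16, 4] -> [0, 4, 16, 4]
row 2: [4, 4, 4, 16] -> [0, 4, 8, 16]
row 3: [64, 8, 0, 0] -> [0, 0, 64, 8]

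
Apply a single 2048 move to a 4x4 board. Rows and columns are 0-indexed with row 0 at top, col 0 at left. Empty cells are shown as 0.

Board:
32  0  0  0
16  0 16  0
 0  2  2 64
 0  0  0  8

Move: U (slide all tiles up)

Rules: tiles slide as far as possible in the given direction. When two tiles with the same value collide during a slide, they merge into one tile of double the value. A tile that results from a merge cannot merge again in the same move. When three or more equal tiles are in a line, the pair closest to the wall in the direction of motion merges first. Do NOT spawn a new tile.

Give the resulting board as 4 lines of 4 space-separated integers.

Slide up:
col 0: [32, 16, 0, 0] -> [32, 16, 0, 0]
col 1: [0, 0, 2, 0] -> [2, 0, 0, 0]
col 2: [0, 16, 2, 0] -> [16, 2, 0, 0]
col 3: [0, 0, 64, 8] -> [64, 8, 0, 0]

Answer: 32  2 16 64
16  0  2  8
 0  0  0  0
 0  0  0  0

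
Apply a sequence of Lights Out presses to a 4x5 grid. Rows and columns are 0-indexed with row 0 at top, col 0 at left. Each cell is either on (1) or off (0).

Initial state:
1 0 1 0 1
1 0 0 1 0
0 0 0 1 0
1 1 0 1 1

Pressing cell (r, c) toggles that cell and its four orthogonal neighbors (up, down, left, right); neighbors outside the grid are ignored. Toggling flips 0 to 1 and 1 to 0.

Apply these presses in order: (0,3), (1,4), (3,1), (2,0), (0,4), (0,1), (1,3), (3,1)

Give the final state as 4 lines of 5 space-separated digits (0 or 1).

Answer: 0 1 1 1 0
0 1 1 0 1
1 1 0 0 1
0 1 0 1 1

Derivation:
After press 1 at (0,3):
1 0 0 1 0
1 0 0 0 0
0 0 0 1 0
1 1 0 1 1

After press 2 at (1,4):
1 0 0 1 1
1 0 0 1 1
0 0 0 1 1
1 1 0 1 1

After press 3 at (3,1):
1 0 0 1 1
1 0 0 1 1
0 1 0 1 1
0 0 1 1 1

After press 4 at (2,0):
1 0 0 1 1
0 0 0 1 1
1 0 0 1 1
1 0 1 1 1

After press 5 at (0,4):
1 0 0 0 0
0 0 0 1 0
1 0 0 1 1
1 0 1 1 1

After press 6 at (0,1):
0 1 1 0 0
0 1 0 1 0
1 0 0 1 1
1 0 1 1 1

After press 7 at (1,3):
0 1 1 1 0
0 1 1 0 1
1 0 0 0 1
1 0 1 1 1

After press 8 at (3,1):
0 1 1 1 0
0 1 1 0 1
1 1 0 0 1
0 1 0 1 1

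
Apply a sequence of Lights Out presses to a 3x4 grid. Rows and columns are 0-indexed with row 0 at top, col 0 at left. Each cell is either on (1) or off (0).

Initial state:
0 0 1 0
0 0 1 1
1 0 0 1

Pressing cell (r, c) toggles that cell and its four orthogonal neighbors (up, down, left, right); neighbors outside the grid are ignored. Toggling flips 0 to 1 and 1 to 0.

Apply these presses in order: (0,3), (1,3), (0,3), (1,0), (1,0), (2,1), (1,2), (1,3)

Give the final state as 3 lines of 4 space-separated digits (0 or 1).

After press 1 at (0,3):
0 0 0 1
0 0 1 0
1 0 0 1

After press 2 at (1,3):
0 0 0 0
0 0 0 1
1 0 0 0

After press 3 at (0,3):
0 0 1 1
0 0 0 0
1 0 0 0

After press 4 at (1,0):
1 0 1 1
1 1 0 0
0 0 0 0

After press 5 at (1,0):
0 0 1 1
0 0 0 0
1 0 0 0

After press 6 at (2,1):
0 0 1 1
0 1 0 0
0 1 1 0

After press 7 at (1,2):
0 0 0 1
0 0 1 1
0 1 0 0

After press 8 at (1,3):
0 0 0 0
0 0 0 0
0 1 0 1

Answer: 0 0 0 0
0 0 0 0
0 1 0 1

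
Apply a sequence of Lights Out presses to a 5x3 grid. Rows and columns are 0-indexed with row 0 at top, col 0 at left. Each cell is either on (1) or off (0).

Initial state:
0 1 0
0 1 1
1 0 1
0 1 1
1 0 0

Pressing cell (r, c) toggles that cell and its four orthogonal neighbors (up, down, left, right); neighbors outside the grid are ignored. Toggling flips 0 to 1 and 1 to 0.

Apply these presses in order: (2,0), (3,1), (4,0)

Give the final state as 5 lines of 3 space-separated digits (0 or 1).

Answer: 0 1 0
1 1 1
0 0 1
1 0 0
0 0 0

Derivation:
After press 1 at (2,0):
0 1 0
1 1 1
0 1 1
1 1 1
1 0 0

After press 2 at (3,1):
0 1 0
1 1 1
0 0 1
0 0 0
1 1 0

After press 3 at (4,0):
0 1 0
1 1 1
0 0 1
1 0 0
0 0 0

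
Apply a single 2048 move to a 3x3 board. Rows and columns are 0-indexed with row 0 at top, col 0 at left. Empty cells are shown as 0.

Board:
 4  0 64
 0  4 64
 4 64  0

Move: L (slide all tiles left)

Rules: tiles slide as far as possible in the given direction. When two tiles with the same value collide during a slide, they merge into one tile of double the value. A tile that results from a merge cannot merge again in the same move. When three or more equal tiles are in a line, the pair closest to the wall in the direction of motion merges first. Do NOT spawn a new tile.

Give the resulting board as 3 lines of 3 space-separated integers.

Slide left:
row 0: [4, 0, 64] -> [4, 64, 0]
row 1: [0, 4, 64] -> [4, 64, 0]
row 2: [4, 64, 0] -> [4, 64, 0]

Answer:  4 64  0
 4 64  0
 4 64  0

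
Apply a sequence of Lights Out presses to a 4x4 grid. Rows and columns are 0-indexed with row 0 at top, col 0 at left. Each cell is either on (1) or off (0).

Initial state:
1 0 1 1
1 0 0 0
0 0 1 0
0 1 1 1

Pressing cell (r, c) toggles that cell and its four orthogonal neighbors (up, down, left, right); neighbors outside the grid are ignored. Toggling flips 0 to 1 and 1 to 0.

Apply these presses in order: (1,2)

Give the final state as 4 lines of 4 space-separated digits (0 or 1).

Answer: 1 0 0 1
1 1 1 1
0 0 0 0
0 1 1 1

Derivation:
After press 1 at (1,2):
1 0 0 1
1 1 1 1
0 0 0 0
0 1 1 1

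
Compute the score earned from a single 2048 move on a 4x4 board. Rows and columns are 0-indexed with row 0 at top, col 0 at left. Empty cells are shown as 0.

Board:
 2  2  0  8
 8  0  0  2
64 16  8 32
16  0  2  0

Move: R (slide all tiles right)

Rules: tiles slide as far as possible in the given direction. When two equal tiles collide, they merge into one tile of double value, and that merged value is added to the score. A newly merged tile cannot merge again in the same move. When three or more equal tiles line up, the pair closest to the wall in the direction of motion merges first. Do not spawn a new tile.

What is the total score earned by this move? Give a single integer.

Slide right:
row 0: [2, 2, 0, 8] -> [0, 0, 4, 8]  score +4 (running 4)
row 1: [8, 0, 0, 2] -> [0, 0, 8, 2]  score +0 (running 4)
row 2: [64, 16, 8, 32] -> [64, 16, 8, 32]  score +0 (running 4)
row 3: [16, 0, 2, 0] -> [0, 0, 16, 2]  score +0 (running 4)
Board after move:
 0  0  4  8
 0  0  8  2
64 16  8 32
 0  0 16  2

Answer: 4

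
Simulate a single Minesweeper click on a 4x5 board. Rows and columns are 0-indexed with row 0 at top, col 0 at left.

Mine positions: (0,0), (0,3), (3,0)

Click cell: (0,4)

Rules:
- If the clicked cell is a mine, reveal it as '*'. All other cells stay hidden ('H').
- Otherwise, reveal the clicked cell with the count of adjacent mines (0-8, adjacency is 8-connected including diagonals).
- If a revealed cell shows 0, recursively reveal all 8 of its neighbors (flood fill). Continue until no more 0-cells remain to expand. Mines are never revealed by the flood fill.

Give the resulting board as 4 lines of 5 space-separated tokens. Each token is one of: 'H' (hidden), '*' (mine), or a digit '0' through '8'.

H H H H 1
H H H H H
H H H H H
H H H H H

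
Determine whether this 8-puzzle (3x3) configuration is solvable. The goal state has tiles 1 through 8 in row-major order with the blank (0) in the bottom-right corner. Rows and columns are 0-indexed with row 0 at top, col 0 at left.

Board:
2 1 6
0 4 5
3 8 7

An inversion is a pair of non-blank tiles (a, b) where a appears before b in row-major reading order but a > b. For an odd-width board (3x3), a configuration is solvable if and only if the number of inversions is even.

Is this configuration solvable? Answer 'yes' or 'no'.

Inversions (pairs i<j in row-major order where tile[i] > tile[j] > 0): 7
7 is odd, so the puzzle is not solvable.

Answer: no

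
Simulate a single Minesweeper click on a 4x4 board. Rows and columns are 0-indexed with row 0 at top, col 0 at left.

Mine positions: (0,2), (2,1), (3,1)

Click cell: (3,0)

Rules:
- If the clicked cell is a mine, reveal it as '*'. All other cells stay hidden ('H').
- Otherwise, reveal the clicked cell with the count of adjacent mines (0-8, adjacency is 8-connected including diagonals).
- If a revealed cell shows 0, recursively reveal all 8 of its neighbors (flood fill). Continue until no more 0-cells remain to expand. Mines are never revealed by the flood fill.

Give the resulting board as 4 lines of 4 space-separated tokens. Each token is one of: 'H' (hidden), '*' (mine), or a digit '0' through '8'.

H H H H
H H H H
H H H H
2 H H H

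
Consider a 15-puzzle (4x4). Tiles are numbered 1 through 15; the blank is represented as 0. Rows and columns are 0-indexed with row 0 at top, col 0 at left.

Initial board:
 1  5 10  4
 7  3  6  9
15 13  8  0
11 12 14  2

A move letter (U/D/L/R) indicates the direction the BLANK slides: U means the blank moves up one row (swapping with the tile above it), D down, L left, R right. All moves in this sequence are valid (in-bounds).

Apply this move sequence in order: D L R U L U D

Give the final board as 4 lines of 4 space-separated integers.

After move 1 (D):
 1  5 10  4
 7  3  6  9
15 13  8  2
11 12 14  0

After move 2 (L):
 1  5 10  4
 7  3  6  9
15 13  8  2
11 12  0 14

After move 3 (R):
 1  5 10  4
 7  3  6  9
15 13  8  2
11 12 14  0

After move 4 (U):
 1  5 10  4
 7  3  6  9
15 13  8  0
11 12 14  2

After move 5 (L):
 1  5 10  4
 7  3  6  9
15 13  0  8
11 12 14  2

After move 6 (U):
 1  5 10  4
 7  3  0  9
15 13  6  8
11 12 14  2

After move 7 (D):
 1  5 10  4
 7  3  6  9
15 13  0  8
11 12 14  2

Answer:  1  5 10  4
 7  3  6  9
15 13  0  8
11 12 14  2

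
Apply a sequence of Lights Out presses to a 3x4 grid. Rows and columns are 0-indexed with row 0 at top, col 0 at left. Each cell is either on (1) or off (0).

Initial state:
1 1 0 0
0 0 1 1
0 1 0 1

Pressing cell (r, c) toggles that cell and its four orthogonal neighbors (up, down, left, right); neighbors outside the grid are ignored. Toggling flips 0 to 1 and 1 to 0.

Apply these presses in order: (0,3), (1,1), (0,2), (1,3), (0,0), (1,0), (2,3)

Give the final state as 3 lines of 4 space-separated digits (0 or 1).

After press 1 at (0,3):
1 1 1 1
0 0 1 0
0 1 0 1

After press 2 at (1,1):
1 0 1 1
1 1 0 0
0 0 0 1

After press 3 at (0,2):
1 1 0 0
1 1 1 0
0 0 0 1

After press 4 at (1,3):
1 1 0 1
1 1 0 1
0 0 0 0

After press 5 at (0,0):
0 0 0 1
0 1 0 1
0 0 0 0

After press 6 at (1,0):
1 0 0 1
1 0 0 1
1 0 0 0

After press 7 at (2,3):
1 0 0 1
1 0 0 0
1 0 1 1

Answer: 1 0 0 1
1 0 0 0
1 0 1 1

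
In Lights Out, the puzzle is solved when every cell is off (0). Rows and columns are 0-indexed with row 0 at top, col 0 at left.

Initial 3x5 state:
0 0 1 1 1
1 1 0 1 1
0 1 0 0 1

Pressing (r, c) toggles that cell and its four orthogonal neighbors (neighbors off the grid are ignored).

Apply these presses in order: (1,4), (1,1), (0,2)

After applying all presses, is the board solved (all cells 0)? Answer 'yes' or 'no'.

After press 1 at (1,4):
0 0 1 1 0
1 1 0 0 0
0 1 0 0 0

After press 2 at (1,1):
0 1 1 1 0
0 0 1 0 0
0 0 0 0 0

After press 3 at (0,2):
0 0 0 0 0
0 0 0 0 0
0 0 0 0 0

Lights still on: 0

Answer: yes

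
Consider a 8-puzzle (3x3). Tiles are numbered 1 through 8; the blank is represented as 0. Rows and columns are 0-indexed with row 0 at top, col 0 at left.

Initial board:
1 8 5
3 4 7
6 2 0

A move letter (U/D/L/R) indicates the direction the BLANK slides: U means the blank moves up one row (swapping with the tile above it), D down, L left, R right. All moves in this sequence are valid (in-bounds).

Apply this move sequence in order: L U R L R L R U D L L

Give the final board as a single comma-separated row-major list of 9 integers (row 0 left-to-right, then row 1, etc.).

After move 1 (L):
1 8 5
3 4 7
6 0 2

After move 2 (U):
1 8 5
3 0 7
6 4 2

After move 3 (R):
1 8 5
3 7 0
6 4 2

After move 4 (L):
1 8 5
3 0 7
6 4 2

After move 5 (R):
1 8 5
3 7 0
6 4 2

After move 6 (L):
1 8 5
3 0 7
6 4 2

After move 7 (R):
1 8 5
3 7 0
6 4 2

After move 8 (U):
1 8 0
3 7 5
6 4 2

After move 9 (D):
1 8 5
3 7 0
6 4 2

After move 10 (L):
1 8 5
3 0 7
6 4 2

After move 11 (L):
1 8 5
0 3 7
6 4 2

Answer: 1, 8, 5, 0, 3, 7, 6, 4, 2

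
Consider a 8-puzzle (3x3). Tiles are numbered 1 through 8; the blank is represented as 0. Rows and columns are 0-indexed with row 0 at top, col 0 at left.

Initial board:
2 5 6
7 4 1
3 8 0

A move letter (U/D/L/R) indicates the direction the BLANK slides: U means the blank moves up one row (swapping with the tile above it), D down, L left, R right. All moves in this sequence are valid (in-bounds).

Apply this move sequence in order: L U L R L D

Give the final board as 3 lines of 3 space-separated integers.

Answer: 2 5 6
3 7 1
0 4 8

Derivation:
After move 1 (L):
2 5 6
7 4 1
3 0 8

After move 2 (U):
2 5 6
7 0 1
3 4 8

After move 3 (L):
2 5 6
0 7 1
3 4 8

After move 4 (R):
2 5 6
7 0 1
3 4 8

After move 5 (L):
2 5 6
0 7 1
3 4 8

After move 6 (D):
2 5 6
3 7 1
0 4 8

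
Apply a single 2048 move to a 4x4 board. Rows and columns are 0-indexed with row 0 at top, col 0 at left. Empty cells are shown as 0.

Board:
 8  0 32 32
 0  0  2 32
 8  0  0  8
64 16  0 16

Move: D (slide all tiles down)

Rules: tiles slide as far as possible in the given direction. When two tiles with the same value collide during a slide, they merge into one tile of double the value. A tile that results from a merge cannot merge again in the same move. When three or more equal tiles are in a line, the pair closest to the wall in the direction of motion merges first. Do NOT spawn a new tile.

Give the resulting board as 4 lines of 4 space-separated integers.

Answer:  0  0  0  0
 0  0  0 64
16  0 32  8
64 16  2 16

Derivation:
Slide down:
col 0: [8, 0, 8, 64] -> [0, 0, 16, 64]
col 1: [0, 0, 0, 16] -> [0, 0, 0, 16]
col 2: [32, 2, 0, 0] -> [0, 0, 32, 2]
col 3: [32, 32, 8, 16] -> [0, 64, 8, 16]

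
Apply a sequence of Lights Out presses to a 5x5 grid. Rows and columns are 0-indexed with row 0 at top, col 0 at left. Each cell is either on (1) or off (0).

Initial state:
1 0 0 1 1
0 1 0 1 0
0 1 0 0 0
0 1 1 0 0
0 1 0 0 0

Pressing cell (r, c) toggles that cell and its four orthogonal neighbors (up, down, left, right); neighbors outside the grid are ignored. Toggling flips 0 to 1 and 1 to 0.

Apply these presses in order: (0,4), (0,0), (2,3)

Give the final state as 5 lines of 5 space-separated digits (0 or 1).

After press 1 at (0,4):
1 0 0 0 0
0 1 0 1 1
0 1 0 0 0
0 1 1 0 0
0 1 0 0 0

After press 2 at (0,0):
0 1 0 0 0
1 1 0 1 1
0 1 0 0 0
0 1 1 0 0
0 1 0 0 0

After press 3 at (2,3):
0 1 0 0 0
1 1 0 0 1
0 1 1 1 1
0 1 1 1 0
0 1 0 0 0

Answer: 0 1 0 0 0
1 1 0 0 1
0 1 1 1 1
0 1 1 1 0
0 1 0 0 0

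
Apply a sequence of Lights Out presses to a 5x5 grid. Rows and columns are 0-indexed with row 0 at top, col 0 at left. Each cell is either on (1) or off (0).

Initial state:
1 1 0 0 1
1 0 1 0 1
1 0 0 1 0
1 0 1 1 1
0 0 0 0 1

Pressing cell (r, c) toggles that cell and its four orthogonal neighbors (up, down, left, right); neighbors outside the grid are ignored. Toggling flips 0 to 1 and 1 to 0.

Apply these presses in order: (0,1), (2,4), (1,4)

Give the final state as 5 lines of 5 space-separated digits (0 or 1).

After press 1 at (0,1):
0 0 1 0 1
1 1 1 0 1
1 0 0 1 0
1 0 1 1 1
0 0 0 0 1

After press 2 at (2,4):
0 0 1 0 1
1 1 1 0 0
1 0 0 0 1
1 0 1 1 0
0 0 0 0 1

After press 3 at (1,4):
0 0 1 0 0
1 1 1 1 1
1 0 0 0 0
1 0 1 1 0
0 0 0 0 1

Answer: 0 0 1 0 0
1 1 1 1 1
1 0 0 0 0
1 0 1 1 0
0 0 0 0 1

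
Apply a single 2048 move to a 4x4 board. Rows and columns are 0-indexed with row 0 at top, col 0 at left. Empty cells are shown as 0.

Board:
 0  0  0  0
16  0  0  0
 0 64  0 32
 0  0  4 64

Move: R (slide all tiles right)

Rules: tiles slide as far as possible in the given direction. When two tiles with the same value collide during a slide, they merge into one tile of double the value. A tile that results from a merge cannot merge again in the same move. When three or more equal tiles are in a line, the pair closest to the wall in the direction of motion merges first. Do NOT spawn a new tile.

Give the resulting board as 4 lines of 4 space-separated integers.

Answer:  0  0  0  0
 0  0  0 16
 0  0 64 32
 0  0  4 64

Derivation:
Slide right:
row 0: [0, 0, 0, 0] -> [0, 0, 0, 0]
row 1: [16, 0, 0, 0] -> [0, 0, 0, 16]
row 2: [0, 64, 0, 32] -> [0, 0, 64, 32]
row 3: [0, 0, 4, 64] -> [0, 0, 4, 64]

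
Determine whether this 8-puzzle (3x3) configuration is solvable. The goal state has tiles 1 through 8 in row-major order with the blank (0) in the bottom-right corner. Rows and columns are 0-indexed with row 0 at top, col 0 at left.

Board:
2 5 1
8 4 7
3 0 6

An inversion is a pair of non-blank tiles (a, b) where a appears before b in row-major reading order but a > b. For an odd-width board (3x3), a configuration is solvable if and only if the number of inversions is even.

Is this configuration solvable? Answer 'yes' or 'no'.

Answer: no

Derivation:
Inversions (pairs i<j in row-major order where tile[i] > tile[j] > 0): 11
11 is odd, so the puzzle is not solvable.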